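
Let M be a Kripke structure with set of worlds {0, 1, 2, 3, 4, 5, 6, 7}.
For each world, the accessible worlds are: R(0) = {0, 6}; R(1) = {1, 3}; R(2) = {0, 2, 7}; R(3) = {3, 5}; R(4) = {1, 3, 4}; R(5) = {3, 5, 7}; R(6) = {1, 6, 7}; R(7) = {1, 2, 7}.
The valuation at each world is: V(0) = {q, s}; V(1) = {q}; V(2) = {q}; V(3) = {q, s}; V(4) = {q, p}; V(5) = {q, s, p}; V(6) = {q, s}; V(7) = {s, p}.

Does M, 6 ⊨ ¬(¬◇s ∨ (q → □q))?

Recall that □ψ holds at a world iff ψ holds at every accessible world, and ◇ψ holds iff ψ holds at some accessible world.
At 6: ¬◇s ∨ (q → □q) is false, so ¬(¬◇s ∨ (q → □q)) is true.
  At 6: ¬◇s is false, q → □q is false, so ¬◇s ∨ (q → □q) is false.
    At 6: ◇s is true, so ¬◇s is false.
      At 6: ◇s requires s at some successor in {1, 6, 7}.
        s holds at 6, so ◇s is true at 6.
    At 6: q is true, □q is false, so q → □q is false.
      At 6: □q requires q at every successor {1, 6, 7}.
        q fails at 7, so □q is false at 6.

Yes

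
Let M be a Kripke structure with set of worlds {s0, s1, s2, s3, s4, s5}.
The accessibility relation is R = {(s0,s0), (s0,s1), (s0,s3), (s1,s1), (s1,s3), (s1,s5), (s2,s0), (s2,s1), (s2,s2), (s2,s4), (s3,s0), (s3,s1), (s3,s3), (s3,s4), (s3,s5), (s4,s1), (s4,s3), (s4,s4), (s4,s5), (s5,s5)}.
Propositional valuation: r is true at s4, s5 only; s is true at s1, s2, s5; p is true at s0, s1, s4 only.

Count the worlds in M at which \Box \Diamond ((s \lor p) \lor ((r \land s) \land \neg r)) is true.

Let φ = \Box \Diamond ((s \lor p) \lor ((r \land s) \land \neg r)). Evaluate φ at each world:
  s0 (successors {s0, s1, s3}): φ is true.
  s1 (successors {s1, s3, s5}): φ is true.
  s2 (successors {s0, s1, s2, s4}): φ is true.
  s3 (successors {s0, s1, s3, s4, s5}): φ is true.
  s4 (successors {s1, s3, s4, s5}): φ is true.
  s5 (successors {s5}): φ is true.
For instance, at s1:
  At s1: \Box \Diamond ((s \lor p) \lor ((r \land s) \land \neg r)) requires \Diamond ((s \lor p) \lor ((r \land s) \land \neg r)) at every successor {s1, s3, s5}.
      At s1: \Diamond ((s \lor p) \lor ((r \land s) \land \neg r)) requires (s \lor p) \lor ((r \land s) \land \neg r) at some successor in {s1, s3, s5}.
        (s \lor p) \lor ((r \land s) \land \neg r) holds at s1, so \Diamond ((s \lor p) \lor ((r \land s) \land \neg r)) is true at s1.
      At s3: \Diamond ((s \lor p) \lor ((r \land s) \land \neg r)) requires (s \lor p) \lor ((r \land s) \land \neg r) at some successor in {s0, s1, s3, s4, s5}.
        (s \lor p) \lor ((r \land s) \land \neg r) holds at s0, so \Diamond ((s \lor p) \lor ((r \land s) \land \neg r)) is true at s3.
      At s5: \Diamond ((s \lor p) \lor ((r \land s) \land \neg r)) requires (s \lor p) \lor ((r \land s) \land \neg r) at some successor in {s5}.
        (s \lor p) \lor ((r \land s) \land \neg r) holds at s5, so \Diamond ((s \lor p) \lor ((r \land s) \land \neg r)) is true at s5.
  So \Box \Diamond ((s \lor p) \lor ((r \land s) \land \neg r)) is true at s1.
Satisfying worlds: {s0, s1, s2, s3, s4, s5}

6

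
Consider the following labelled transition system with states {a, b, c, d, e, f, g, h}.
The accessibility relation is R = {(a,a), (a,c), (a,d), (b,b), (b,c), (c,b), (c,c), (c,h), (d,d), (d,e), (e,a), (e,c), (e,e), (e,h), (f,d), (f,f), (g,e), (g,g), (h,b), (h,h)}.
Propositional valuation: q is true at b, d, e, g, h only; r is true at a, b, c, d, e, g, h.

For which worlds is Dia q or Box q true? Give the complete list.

a, b, c, d, e, f, g, h

Let φ = Dia q or Box q. Evaluate φ at each world:
  a (successors {a, c, d}): φ is true.
  b (successors {b, c}): φ is true.
  c (successors {b, c, h}): φ is true.
  d (successors {d, e}): φ is true.
  e (successors {a, c, e, h}): φ is true.
  f (successors {d, f}): φ is true.
  g (successors {e, g}): φ is true.
  h (successors {b, h}): φ is true.
For instance, at f:
  At f: Dia q is true, Box q is false, so Dia q or Box q is true.
    At f: Dia q requires q at some successor in {d, f}.
      q holds at d, so Dia q is true at f.
    At f: Box q requires q at every successor {d, f}.
      q fails at f, so Box q is false at f.
Satisfying worlds: {a, b, c, d, e, f, g, h}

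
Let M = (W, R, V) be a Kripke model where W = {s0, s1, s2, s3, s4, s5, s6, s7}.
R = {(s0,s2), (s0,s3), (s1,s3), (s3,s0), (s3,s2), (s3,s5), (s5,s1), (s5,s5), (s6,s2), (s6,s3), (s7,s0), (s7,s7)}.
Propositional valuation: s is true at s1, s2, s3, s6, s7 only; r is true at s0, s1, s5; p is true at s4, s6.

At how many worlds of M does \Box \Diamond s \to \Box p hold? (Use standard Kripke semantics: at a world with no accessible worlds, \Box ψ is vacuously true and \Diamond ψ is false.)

5

Recall that \Box ψ holds at a world iff ψ holds at every accessible world, and \Diamond ψ holds iff ψ holds at some accessible world.
Let φ = \Box \Diamond s \to \Box p. Evaluate φ at each world:
  s0 (successors {s2, s3}): φ is true.
  s1 (successors {s3}): φ is false.
  s2 (successors ∅): φ is true.
  s3 (successors {s0, s2, s5}): φ is true.
  s4 (successors ∅): φ is true.
  s5 (successors {s1, s5}): φ is false.
  s6 (successors {s2, s3}): φ is true.
  s7 (successors {s0, s7}): φ is false.
For instance, at s7:
  At s7: \Box \Diamond s is true, \Box p is false, so \Box \Diamond s \to \Box p is false.
    At s7: \Box \Diamond s requires \Diamond s at every successor {s0, s7}.
      At s0: \Diamond s is true.
      At s7: \Diamond s is true.
    So \Box \Diamond s is true at s7.
    At s7: \Box p requires p at every successor {s0, s7}.
      p fails at s0, so \Box p is false at s7.
Satisfying worlds: {s0, s2, s3, s4, s6}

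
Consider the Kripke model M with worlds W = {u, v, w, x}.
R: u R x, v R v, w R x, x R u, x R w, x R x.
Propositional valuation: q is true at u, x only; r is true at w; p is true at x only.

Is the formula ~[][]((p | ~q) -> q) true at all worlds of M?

Let φ = ~[][]((p | ~q) -> q). Evaluate φ at each world:
  u (successors {x}): φ is true.
  v (successors {v}): φ is true.
  w (successors {x}): φ is true.
  x (successors {u, w, x}): φ is true.
For instance, at u:
  At u: [][]((p | ~q) -> q) is false, so ~[][]((p | ~q) -> q) is true.
    At u: [][]((p | ~q) -> q) requires []((p | ~q) -> q) at every successor {x}.
      []((p | ~q) -> q) fails at x, so [][]((p | ~q) -> q) is false at u.

Yes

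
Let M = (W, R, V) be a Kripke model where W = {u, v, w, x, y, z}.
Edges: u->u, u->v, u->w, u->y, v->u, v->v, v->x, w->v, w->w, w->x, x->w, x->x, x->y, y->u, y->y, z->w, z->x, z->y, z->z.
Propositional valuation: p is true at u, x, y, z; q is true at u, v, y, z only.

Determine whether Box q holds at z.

No

At z: Box q requires q at every successor {w, x, y, z}.
  q fails at w, so Box q is false at z.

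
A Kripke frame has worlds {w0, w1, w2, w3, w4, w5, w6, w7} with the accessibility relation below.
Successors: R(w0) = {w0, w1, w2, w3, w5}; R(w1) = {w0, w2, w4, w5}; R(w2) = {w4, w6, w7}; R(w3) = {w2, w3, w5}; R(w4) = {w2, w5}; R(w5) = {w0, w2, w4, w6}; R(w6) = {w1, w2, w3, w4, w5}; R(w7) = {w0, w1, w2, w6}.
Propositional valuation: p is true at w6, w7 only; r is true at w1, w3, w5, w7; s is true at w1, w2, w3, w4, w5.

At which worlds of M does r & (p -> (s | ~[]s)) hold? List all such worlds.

w1, w3, w5, w7

Let φ = r & (p -> (s | ~[]s)). Evaluate φ at each world:
  w0 (successors {w0, w1, w2, w3, w5}): φ is false.
  w1 (successors {w0, w2, w4, w5}): φ is true.
  w2 (successors {w4, w6, w7}): φ is false.
  w3 (successors {w2, w3, w5}): φ is true.
  w4 (successors {w2, w5}): φ is false.
  w5 (successors {w0, w2, w4, w6}): φ is true.
  w6 (successors {w1, w2, w3, w4, w5}): φ is false.
  w7 (successors {w0, w1, w2, w6}): φ is true.
For instance, at w1:
  At w1: r is true, p -> (s | ~[]s) is true, so r & (p -> (s | ~[]s)) is true.
    At w1: p is false, s | ~[]s is true, so p -> (s | ~[]s) is true.
      At w1: s is true, ~[]s is true, so s | ~[]s is true.
Satisfying worlds: {w1, w3, w5, w7}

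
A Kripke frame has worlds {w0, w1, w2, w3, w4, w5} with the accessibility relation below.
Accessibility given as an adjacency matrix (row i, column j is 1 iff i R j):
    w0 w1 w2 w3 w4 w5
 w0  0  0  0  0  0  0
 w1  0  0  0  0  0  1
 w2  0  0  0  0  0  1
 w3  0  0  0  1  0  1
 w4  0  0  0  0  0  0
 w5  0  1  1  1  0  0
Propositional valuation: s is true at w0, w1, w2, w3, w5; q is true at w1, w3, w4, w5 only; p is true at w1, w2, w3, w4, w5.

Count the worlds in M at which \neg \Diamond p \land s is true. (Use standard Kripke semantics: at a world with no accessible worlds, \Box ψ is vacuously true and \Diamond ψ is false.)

1

Let φ = \neg \Diamond p \land s. Evaluate φ at each world:
  w0 (successors ∅): φ is true.
  w1 (successors {w5}): φ is false.
  w2 (successors {w5}): φ is false.
  w3 (successors {w3, w5}): φ is false.
  w4 (successors ∅): φ is false.
  w5 (successors {w1, w2, w3}): φ is false.
For instance, at w3:
  At w3: \neg \Diamond p is false, s is true, so \neg \Diamond p \land s is false.
    At w3: \Diamond p is true, so \neg \Diamond p is false.
      At w3: \Diamond p requires p at some successor in {w3, w5}.
        p holds at w3, so \Diamond p is true at w3.
Satisfying worlds: {w0}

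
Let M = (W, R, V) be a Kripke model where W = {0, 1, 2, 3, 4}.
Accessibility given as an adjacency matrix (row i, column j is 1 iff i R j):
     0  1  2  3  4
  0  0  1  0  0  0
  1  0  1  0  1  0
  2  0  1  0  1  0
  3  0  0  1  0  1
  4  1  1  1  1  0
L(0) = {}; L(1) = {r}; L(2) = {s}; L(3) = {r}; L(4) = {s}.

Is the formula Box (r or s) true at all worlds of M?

No

Let φ = Box (r or s). Evaluate φ at each world:
  0 (successors {1}): φ is true.
  1 (successors {1, 3}): φ is true.
  2 (successors {1, 3}): φ is true.
  3 (successors {2, 4}): φ is true.
  4 (successors {0, 1, 2, 3}): φ is false.
Detail at 4 (counterexample):
  At 4: Box (r or s) requires r or s at every successor {0, 1, 2, 3}.
    r or s fails at 0, so Box (r or s) is false at 4.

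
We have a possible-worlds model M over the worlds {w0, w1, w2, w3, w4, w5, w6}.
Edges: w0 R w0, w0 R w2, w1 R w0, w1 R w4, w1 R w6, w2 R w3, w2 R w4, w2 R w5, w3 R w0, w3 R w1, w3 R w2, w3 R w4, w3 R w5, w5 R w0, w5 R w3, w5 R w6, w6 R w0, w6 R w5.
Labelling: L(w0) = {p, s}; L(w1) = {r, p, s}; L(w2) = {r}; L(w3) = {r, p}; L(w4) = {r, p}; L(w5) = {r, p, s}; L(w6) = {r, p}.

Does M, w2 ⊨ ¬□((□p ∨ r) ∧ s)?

Recall that □ψ holds at a world iff ψ holds at every accessible world, and ◇ψ holds iff ψ holds at some accessible world.
At w2: □((□p ∨ r) ∧ s) is false, so ¬□((□p ∨ r) ∧ s) is true.
  At w2: □((□p ∨ r) ∧ s) requires (□p ∨ r) ∧ s at every successor {w3, w4, w5}.
    (□p ∨ r) ∧ s fails at w3, so □((□p ∨ r) ∧ s) is false at w2.
      At w3: □p ∨ r is true, s is false, so (□p ∨ r) ∧ s is false.

Yes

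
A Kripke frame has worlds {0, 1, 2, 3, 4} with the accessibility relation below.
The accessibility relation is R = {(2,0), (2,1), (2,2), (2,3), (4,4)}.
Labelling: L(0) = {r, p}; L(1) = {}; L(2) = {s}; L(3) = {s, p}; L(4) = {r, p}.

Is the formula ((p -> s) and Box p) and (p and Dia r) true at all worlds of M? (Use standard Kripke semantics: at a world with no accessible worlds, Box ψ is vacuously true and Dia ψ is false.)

Let φ = ((p -> s) and Box p) and (p and Dia r). Evaluate φ at each world:
  0 (successors ∅): φ is false.
  1 (successors ∅): φ is false.
  2 (successors {0, 1, 2, 3}): φ is false.
  3 (successors ∅): φ is false.
  4 (successors {4}): φ is false.
Detail at 0 (counterexample):
  At 0: (p -> s) and Box p is false, p and Dia r is false, so ((p -> s) and Box p) and (p and Dia r) is false.
    At 0: p -> s is false, Box p is true, so (p -> s) and Box p is false.
      At 0: no accessible worlds, so Box p holds vacuously.
    At 0: p is true, Dia r is false, so p and Dia r is false.
      At 0: no accessible worlds, so Dia r is false.

No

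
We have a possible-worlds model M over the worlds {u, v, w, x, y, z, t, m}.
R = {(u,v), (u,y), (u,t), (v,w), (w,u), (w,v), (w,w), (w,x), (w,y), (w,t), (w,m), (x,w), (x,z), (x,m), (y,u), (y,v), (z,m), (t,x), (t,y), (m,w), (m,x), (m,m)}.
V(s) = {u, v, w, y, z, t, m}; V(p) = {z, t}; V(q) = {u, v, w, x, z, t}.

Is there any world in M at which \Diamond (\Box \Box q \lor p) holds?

Let φ = \Diamond (\Box \Box q \lor p). Evaluate φ at each world:
  u (successors {v, y, t}): φ is true.
  v (successors {w}): φ is false.
  w (successors {u, v, w, x, y, t, m}): φ is true.
  x (successors {w, z, m}): φ is true.
  y (successors {u, v}): φ is false.
  z (successors {m}): φ is false.
  t (successors {x, y}): φ is false.
  m (successors {w, x, m}): φ is false.
Detail at u (witness):
  At u: \Diamond (\Box \Box q \lor p) requires \Box \Box q \lor p at some successor in {v, y, t}.
    \Box \Box q \lor p holds at t, so \Diamond (\Box \Box q \lor p) is true at u.
      At t: \Box \Box q is false, p is true, so \Box \Box q \lor p is true.

Yes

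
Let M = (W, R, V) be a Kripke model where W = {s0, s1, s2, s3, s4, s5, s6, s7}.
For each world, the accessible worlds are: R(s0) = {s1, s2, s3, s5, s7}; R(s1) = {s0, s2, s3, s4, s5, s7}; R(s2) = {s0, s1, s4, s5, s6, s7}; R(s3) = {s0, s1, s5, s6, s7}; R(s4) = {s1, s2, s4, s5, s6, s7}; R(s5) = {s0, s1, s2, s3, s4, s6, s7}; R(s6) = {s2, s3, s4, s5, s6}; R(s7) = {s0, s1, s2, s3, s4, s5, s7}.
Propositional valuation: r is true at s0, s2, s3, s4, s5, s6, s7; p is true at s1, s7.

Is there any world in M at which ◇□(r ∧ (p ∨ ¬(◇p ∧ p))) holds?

Let φ = ◇□(r ∧ (p ∨ ¬(◇p ∧ p))). Evaluate φ at each world:
  s0 (successors {s1, s2, s3, s5, s7}): φ is true.
  s1 (successors {s0, s2, s3, s4, s5, s7}): φ is false.
  s2 (successors {s0, s1, s4, s5, s6, s7}): φ is true.
  s3 (successors {s0, s1, s5, s6, s7}): φ is true.
  s4 (successors {s1, s2, s4, s5, s6, s7}): φ is true.
  s5 (successors {s0, s1, s2, s3, s4, s6, s7}): φ is true.
  s6 (successors {s2, s3, s4, s5, s6}): φ is true.
  s7 (successors {s0, s1, s2, s3, s4, s5, s7}): φ is true.
Detail at s0 (witness):
  At s0: ◇□(r ∧ (p ∨ ¬(◇p ∧ p))) requires □(r ∧ (p ∨ ¬(◇p ∧ p))) at some successor in {s1, s2, s3, s5, s7}.
    □(r ∧ (p ∨ ¬(◇p ∧ p))) holds at s1, so ◇□(r ∧ (p ∨ ¬(◇p ∧ p))) is true at s0.
      At s1: □(r ∧ (p ∨ ¬(◇p ∧ p))) requires r ∧ (p ∨ ¬(◇p ∧ p)) at every successor {s0, s2, s3, s4, s5, s7}.
        At s0: r ∧ (p ∨ ¬(◇p ∧ p)) is true.
        At s2: r ∧ (p ∨ ¬(◇p ∧ p)) is true.
        At s3: r ∧ (p ∨ ¬(◇p ∧ p)) is true.
        At s4: r ∧ (p ∨ ¬(◇p ∧ p)) is true.
        At s5: r ∧ (p ∨ ¬(◇p ∧ p)) is true.
        At s7: r ∧ (p ∨ ¬(◇p ∧ p)) is true.
      So □(r ∧ (p ∨ ¬(◇p ∧ p))) is true at s1.

Yes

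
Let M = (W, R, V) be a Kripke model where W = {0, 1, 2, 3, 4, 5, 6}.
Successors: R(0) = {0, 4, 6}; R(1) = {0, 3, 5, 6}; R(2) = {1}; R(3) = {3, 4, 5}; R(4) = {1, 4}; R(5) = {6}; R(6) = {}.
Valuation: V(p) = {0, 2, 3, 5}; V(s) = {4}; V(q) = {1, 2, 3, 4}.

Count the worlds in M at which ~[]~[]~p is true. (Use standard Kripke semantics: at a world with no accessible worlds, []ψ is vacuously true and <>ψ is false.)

5

Recall that []ψ holds at a world iff ψ holds at every accessible world, and <>ψ holds iff ψ holds at some accessible world.
Let φ = ~[]~[]~p. Evaluate φ at each world:
  0 (successors {0, 4, 6}): φ is true.
  1 (successors {0, 3, 5, 6}): φ is true.
  2 (successors {1}): φ is false.
  3 (successors {3, 4, 5}): φ is true.
  4 (successors {1, 4}): φ is true.
  5 (successors {6}): φ is true.
  6 (successors ∅): φ is false.
For instance, at 3:
  At 3: []~[]~p is false, so ~[]~[]~p is true.
    At 3: []~[]~p requires ~[]~p at every successor {3, 4, 5}.
      ~[]~p fails at 4, so []~[]~p is false at 3.
Satisfying worlds: {0, 1, 3, 4, 5}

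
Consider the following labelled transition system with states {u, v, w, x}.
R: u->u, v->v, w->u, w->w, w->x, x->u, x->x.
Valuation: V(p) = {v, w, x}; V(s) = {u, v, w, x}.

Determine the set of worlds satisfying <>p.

v, w, x

Let φ = <>p. Evaluate φ at each world:
  u (successors {u}): φ is false.
  v (successors {v}): φ is true.
  w (successors {u, w, x}): φ is true.
  x (successors {u, x}): φ is true.
For instance, at x:
  At x: <>p requires p at some successor in {u, x}.
    p holds at x, so <>p is true at x.
Satisfying worlds: {v, w, x}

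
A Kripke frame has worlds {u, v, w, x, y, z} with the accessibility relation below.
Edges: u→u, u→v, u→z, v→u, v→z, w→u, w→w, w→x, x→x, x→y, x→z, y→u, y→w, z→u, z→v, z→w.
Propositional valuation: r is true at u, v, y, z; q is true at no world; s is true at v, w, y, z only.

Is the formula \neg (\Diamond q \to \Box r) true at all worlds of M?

No

Let φ = \neg (\Diamond q \to \Box r). Evaluate φ at each world:
  u (successors {u, v, z}): φ is false.
  v (successors {u, z}): φ is false.
  w (successors {u, w, x}): φ is false.
  x (successors {x, y, z}): φ is false.
  y (successors {u, w}): φ is false.
  z (successors {u, v, w}): φ is false.
Detail at u (counterexample):
  At u: \Diamond q \to \Box r is true, so \neg (\Diamond q \to \Box r) is false.
    At u: \Diamond q is false, \Box r is true, so \Diamond q \to \Box r is true.
      At u: \Diamond q requires q at some successor in {u, v, z}.
        At u: q is false.
        At v: q is false.
        At z: q is false.
      So \Diamond q is false at u.
      At u: \Box r requires r at every successor {u, v, z}.
        At u: r is true.
        At v: r is true.
        At z: r is true.
      So \Box r is true at u.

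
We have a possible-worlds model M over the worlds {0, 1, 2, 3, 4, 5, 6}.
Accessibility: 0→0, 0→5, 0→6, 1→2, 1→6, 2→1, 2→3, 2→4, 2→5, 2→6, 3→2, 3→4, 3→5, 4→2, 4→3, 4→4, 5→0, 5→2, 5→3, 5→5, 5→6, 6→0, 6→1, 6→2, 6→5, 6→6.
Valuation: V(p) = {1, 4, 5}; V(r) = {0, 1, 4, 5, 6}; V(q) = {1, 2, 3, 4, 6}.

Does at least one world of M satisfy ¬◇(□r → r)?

No

Let φ = ¬◇(□r → r). Evaluate φ at each world:
  0 (successors {0, 5, 6}): φ is false.
  1 (successors {2, 6}): φ is false.
  2 (successors {1, 3, 4, 5, 6}): φ is false.
  3 (successors {2, 4, 5}): φ is false.
  4 (successors {2, 3, 4}): φ is false.
  5 (successors {0, 2, 3, 5, 6}): φ is false.
  6 (successors {0, 1, 2, 5, 6}): φ is false.
For instance, at 1:
  At 1: ◇(□r → r) is true, so ¬◇(□r → r) is false.
    At 1: ◇(□r → r) requires □r → r at some successor in {2, 6}.
      □r → r holds at 2, so ◇(□r → r) is true at 1.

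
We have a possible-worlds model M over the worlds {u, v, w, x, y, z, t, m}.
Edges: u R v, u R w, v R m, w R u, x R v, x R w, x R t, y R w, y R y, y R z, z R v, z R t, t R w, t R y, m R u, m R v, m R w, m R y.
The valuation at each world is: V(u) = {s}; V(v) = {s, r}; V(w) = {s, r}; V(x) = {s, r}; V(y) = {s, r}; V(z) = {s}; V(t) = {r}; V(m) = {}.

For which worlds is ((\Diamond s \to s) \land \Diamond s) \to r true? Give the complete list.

v, w, x, y, t, m

Let φ = ((\Diamond s \to s) \land \Diamond s) \to r. Evaluate φ at each world:
  u (successors {v, w}): φ is false.
  v (successors {m}): φ is true.
  w (successors {u}): φ is true.
  x (successors {v, w, t}): φ is true.
  y (successors {w, y, z}): φ is true.
  z (successors {v, t}): φ is false.
  t (successors {w, y}): φ is true.
  m (successors {u, v, w, y}): φ is true.
For instance, at x:
  At x: (\Diamond s \to s) \land \Diamond s is true, r is true, so ((\Diamond s \to s) \land \Diamond s) \to r is true.
    At x: \Diamond s \to s is true, \Diamond s is true, so (\Diamond s \to s) \land \Diamond s is true.
      At x: \Diamond s is true, s is true, so \Diamond s \to s is true.
      At x: \Diamond s requires s at some successor in {v, w, t}.
        s holds at v, so \Diamond s is true at x.
Satisfying worlds: {v, w, x, y, t, m}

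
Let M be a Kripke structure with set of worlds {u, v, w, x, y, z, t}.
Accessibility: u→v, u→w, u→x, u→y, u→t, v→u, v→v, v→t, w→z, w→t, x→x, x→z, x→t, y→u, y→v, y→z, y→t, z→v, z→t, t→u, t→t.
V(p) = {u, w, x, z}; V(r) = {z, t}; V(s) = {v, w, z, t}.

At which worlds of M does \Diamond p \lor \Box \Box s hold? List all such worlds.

Recall that \Box ψ holds at a world iff ψ holds at every accessible world, and \Diamond ψ holds iff ψ holds at some accessible world.
Let φ = \Diamond p \lor \Box \Box s. Evaluate φ at each world:
  u (successors {v, w, x, y, t}): φ is true.
  v (successors {u, v, t}): φ is true.
  w (successors {z, t}): φ is true.
  x (successors {x, z, t}): φ is true.
  y (successors {u, v, z, t}): φ is true.
  z (successors {v, t}): φ is false.
  t (successors {u, t}): φ is true.
For instance, at u:
  At u: \Diamond p is true, \Box \Box s is false, so \Diamond p \lor \Box \Box s is true.
    At u: \Diamond p requires p at some successor in {v, w, x, y, t}.
      p holds at w, so \Diamond p is true at u.
    At u: \Box \Box s requires \Box s at every successor {v, w, x, y, t}.
      \Box s fails at v, so \Box \Box s is false at u.
Satisfying worlds: {u, v, w, x, y, t}

u, v, w, x, y, t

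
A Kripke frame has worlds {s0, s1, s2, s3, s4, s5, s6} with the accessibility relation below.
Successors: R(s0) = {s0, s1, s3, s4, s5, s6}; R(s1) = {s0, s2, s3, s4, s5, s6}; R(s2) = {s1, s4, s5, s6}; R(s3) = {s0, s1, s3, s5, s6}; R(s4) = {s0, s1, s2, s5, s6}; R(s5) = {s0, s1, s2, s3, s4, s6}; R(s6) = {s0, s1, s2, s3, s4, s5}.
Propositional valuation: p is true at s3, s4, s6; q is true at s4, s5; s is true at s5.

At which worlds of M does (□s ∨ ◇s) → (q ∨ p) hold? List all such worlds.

Recall that □ψ holds at a world iff ψ holds at every accessible world, and ◇ψ holds iff ψ holds at some accessible world.
Let φ = (□s ∨ ◇s) → (q ∨ p). Evaluate φ at each world:
  s0 (successors {s0, s1, s3, s4, s5, s6}): φ is false.
  s1 (successors {s0, s2, s3, s4, s5, s6}): φ is false.
  s2 (successors {s1, s4, s5, s6}): φ is false.
  s3 (successors {s0, s1, s3, s5, s6}): φ is true.
  s4 (successors {s0, s1, s2, s5, s6}): φ is true.
  s5 (successors {s0, s1, s2, s3, s4, s6}): φ is true.
  s6 (successors {s0, s1, s2, s3, s4, s5}): φ is true.
For instance, at s5:
  At s5: □s ∨ ◇s is false, q ∨ p is true, so (□s ∨ ◇s) → (q ∨ p) is true.
    At s5: □s is false, ◇s is false, so □s ∨ ◇s is false.
      At s5: □s requires s at every successor {s0, s1, s2, s3, s4, s6}.
        s fails at s0, so □s is false at s5.
      At s5: ◇s requires s at some successor in {s0, s1, s2, s3, s4, s6}.
        At s0: s is false.
        At s1: s is false.
        At s2: s is false.
        At s3: s is false.
        At s4: s is false.
        At s6: s is false.
      So ◇s is false at s5.
Satisfying worlds: {s3, s4, s5, s6}

s3, s4, s5, s6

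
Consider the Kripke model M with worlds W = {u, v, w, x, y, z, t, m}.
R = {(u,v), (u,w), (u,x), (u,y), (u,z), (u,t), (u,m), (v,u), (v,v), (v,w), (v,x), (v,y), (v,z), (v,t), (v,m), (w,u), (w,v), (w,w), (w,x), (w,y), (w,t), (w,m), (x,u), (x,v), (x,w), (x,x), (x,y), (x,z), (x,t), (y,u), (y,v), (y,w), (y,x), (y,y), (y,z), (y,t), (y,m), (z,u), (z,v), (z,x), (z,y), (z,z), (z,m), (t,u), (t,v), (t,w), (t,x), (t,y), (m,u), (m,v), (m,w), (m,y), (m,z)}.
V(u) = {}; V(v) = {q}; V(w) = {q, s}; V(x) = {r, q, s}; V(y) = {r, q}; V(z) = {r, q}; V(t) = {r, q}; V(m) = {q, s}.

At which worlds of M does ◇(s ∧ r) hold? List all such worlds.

Let φ = ◇(s ∧ r). Evaluate φ at each world:
  u (successors {v, w, x, y, z, t, m}): φ is true.
  v (successors {u, v, w, x, y, z, t, m}): φ is true.
  w (successors {u, v, w, x, y, t, m}): φ is true.
  x (successors {u, v, w, x, y, z, t}): φ is true.
  y (successors {u, v, w, x, y, z, t, m}): φ is true.
  z (successors {u, v, x, y, z, m}): φ is true.
  t (successors {u, v, w, x, y}): φ is true.
  m (successors {u, v, w, y, z}): φ is false.
For instance, at t:
  At t: ◇(s ∧ r) requires s ∧ r at some successor in {u, v, w, x, y}.
    s ∧ r holds at x, so ◇(s ∧ r) is true at t.
Satisfying worlds: {u, v, w, x, y, z, t}

u, v, w, x, y, z, t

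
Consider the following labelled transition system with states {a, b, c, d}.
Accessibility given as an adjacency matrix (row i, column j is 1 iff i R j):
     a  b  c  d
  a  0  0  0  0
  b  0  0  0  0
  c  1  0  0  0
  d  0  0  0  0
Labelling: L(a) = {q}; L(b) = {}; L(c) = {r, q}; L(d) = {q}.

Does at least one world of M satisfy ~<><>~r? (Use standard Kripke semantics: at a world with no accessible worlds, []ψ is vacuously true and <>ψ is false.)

Yes

Let φ = ~<><>~r. Evaluate φ at each world:
  a (successors ∅): φ is true.
  b (successors ∅): φ is true.
  c (successors {a}): φ is true.
  d (successors ∅): φ is true.
Detail at a (witness):
  At a: <><>~r is false, so ~<><>~r is true.
    At a: no accessible worlds, so <><>~r is false.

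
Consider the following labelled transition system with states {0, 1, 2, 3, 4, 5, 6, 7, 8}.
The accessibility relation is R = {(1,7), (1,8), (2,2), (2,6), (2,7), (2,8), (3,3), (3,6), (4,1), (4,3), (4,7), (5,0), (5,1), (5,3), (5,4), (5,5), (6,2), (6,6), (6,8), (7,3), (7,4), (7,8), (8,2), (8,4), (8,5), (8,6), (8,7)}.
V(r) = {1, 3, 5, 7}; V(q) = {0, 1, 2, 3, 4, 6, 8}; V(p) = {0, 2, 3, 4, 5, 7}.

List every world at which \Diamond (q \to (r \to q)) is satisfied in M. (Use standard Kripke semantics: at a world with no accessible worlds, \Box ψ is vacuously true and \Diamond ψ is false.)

Let φ = \Diamond (q \to (r \to q)). Evaluate φ at each world:
  0 (successors ∅): φ is false.
  1 (successors {7, 8}): φ is true.
  2 (successors {2, 6, 7, 8}): φ is true.
  3 (successors {3, 6}): φ is true.
  4 (successors {1, 3, 7}): φ is true.
  5 (successors {0, 1, 3, 4, 5}): φ is true.
  6 (successors {2, 6, 8}): φ is true.
  7 (successors {3, 4, 8}): φ is true.
  8 (successors {2, 4, 5, 6, 7}): φ is true.
For instance, at 5:
  At 5: \Diamond (q \to (r \to q)) requires q \to (r \to q) at some successor in {0, 1, 3, 4, 5}.
    q \to (r \to q) holds at 0, so \Diamond (q \to (r \to q)) is true at 5.
Satisfying worlds: {1, 2, 3, 4, 5, 6, 7, 8}

1, 2, 3, 4, 5, 6, 7, 8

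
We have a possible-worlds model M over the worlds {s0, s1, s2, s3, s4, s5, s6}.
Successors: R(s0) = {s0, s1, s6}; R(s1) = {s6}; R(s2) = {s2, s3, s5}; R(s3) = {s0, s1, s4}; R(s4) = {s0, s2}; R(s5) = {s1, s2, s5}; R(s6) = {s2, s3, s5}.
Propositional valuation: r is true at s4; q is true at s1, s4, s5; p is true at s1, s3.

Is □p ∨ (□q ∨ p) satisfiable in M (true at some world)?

Yes

Let φ = □p ∨ (□q ∨ p). Evaluate φ at each world:
  s0 (successors {s0, s1, s6}): φ is false.
  s1 (successors {s6}): φ is true.
  s2 (successors {s2, s3, s5}): φ is false.
  s3 (successors {s0, s1, s4}): φ is true.
  s4 (successors {s0, s2}): φ is false.
  s5 (successors {s1, s2, s5}): φ is false.
  s6 (successors {s2, s3, s5}): φ is false.
Detail at s1 (witness):
  At s1: □p is false, □q ∨ p is true, so □p ∨ (□q ∨ p) is true.
    At s1: □p requires p at every successor {s6}.
      p fails at s6, so □p is false at s1.
    At s1: □q is false, p is true, so □q ∨ p is true.
      At s1: □q requires q at every successor {s6}.
        q fails at s6, so □q is false at s1.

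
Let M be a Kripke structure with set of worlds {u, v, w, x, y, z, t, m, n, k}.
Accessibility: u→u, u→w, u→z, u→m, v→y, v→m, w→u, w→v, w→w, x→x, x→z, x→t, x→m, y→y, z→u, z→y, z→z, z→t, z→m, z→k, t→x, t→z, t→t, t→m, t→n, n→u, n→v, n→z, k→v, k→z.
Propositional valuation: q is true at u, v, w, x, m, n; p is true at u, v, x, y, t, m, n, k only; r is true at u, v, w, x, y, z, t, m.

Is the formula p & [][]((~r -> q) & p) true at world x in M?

At x: p is true, [][]((~r -> q) & p) is false, so p & [][]((~r -> q) & p) is false.
  At x: [][]((~r -> q) & p) requires []((~r -> q) & p) at every successor {x, z, t, m}.
    []((~r -> q) & p) fails at x, so [][]((~r -> q) & p) is false at x.
      At x: []((~r -> q) & p) requires (~r -> q) & p at every successor {x, z, t, m}.
        (~r -> q) & p fails at z, so []((~r -> q) & p) is false at x.

No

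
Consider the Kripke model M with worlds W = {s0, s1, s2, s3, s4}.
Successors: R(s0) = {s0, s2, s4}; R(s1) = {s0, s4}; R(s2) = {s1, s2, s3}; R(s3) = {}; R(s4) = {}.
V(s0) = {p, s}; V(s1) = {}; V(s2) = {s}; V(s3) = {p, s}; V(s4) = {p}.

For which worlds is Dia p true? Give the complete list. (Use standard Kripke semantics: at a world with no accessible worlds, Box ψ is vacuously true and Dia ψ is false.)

Let φ = Dia p. Evaluate φ at each world:
  s0 (successors {s0, s2, s4}): φ is true.
  s1 (successors {s0, s4}): φ is true.
  s2 (successors {s1, s2, s3}): φ is true.
  s3 (successors ∅): φ is false.
  s4 (successors ∅): φ is false.
For instance, at s0:
  At s0: Dia p requires p at some successor in {s0, s2, s4}.
    p holds at s0, so Dia p is true at s0.
Satisfying worlds: {s0, s1, s2}

s0, s1, s2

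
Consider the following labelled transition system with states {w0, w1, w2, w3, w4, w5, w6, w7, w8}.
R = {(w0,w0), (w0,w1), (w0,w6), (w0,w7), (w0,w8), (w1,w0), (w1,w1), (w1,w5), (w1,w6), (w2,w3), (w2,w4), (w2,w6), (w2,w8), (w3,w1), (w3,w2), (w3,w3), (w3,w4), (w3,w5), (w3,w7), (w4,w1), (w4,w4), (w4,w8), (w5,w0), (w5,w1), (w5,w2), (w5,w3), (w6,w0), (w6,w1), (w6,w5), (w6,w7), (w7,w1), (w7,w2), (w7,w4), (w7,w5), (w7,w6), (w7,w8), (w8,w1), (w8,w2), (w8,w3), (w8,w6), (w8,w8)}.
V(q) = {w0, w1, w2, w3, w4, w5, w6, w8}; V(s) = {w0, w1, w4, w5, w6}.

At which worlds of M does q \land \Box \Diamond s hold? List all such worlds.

Recall that \Box ψ holds at a world iff ψ holds at every accessible world, and \Diamond ψ holds iff ψ holds at some accessible world.
Let φ = q \land \Box \Diamond s. Evaluate φ at each world:
  w0 (successors {w0, w1, w6, w7, w8}): φ is true.
  w1 (successors {w0, w1, w5, w6}): φ is true.
  w2 (successors {w3, w4, w6, w8}): φ is true.
  w3 (successors {w1, w2, w3, w4, w5, w7}): φ is true.
  w4 (successors {w1, w4, w8}): φ is true.
  w5 (successors {w0, w1, w2, w3}): φ is true.
  w6 (successors {w0, w1, w5, w7}): φ is true.
  w7 (successors {w1, w2, w4, w5, w6, w8}): φ is false.
  w8 (successors {w1, w2, w3, w6, w8}): φ is true.
For instance, at w4:
  At w4: q is true, \Box \Diamond s is true, so q \land \Box \Diamond s is true.
    At w4: \Box \Diamond s requires \Diamond s at every successor {w1, w4, w8}.
      At w1: \Diamond s is true.
      At w4: \Diamond s is true.
      At w8: \Diamond s is true.
    So \Box \Diamond s is true at w4.
Satisfying worlds: {w0, w1, w2, w3, w4, w5, w6, w8}

w0, w1, w2, w3, w4, w5, w6, w8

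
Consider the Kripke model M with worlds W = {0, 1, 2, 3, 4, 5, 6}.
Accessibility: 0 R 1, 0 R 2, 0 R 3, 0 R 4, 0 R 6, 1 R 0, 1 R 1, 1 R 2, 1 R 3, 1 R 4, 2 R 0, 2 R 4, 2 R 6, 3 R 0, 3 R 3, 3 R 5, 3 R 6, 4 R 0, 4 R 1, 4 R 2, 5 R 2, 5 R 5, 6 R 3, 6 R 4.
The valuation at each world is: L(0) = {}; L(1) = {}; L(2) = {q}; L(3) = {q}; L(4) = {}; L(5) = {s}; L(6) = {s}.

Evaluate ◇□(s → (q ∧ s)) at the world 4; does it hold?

Yes

At 4: ◇□(s → (q ∧ s)) requires □(s → (q ∧ s)) at some successor in {0, 1, 2}.
  □(s → (q ∧ s)) holds at 1, so ◇□(s → (q ∧ s)) is true at 4.
    At 1: □(s → (q ∧ s)) requires s → (q ∧ s) at every successor {0, 1, 2, 3, 4}.
      At 0: s → (q ∧ s) is true.
      At 1: s → (q ∧ s) is true.
      At 2: s → (q ∧ s) is true.
      At 3: s → (q ∧ s) is true.
      At 4: s → (q ∧ s) is true.
    So □(s → (q ∧ s)) is true at 1.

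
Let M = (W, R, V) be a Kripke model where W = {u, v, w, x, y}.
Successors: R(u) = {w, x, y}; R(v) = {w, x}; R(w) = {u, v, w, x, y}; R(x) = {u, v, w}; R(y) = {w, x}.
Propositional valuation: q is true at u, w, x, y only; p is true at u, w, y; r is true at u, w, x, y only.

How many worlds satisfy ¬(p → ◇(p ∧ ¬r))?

Recall that ◇ψ holds at a world iff ψ holds at some accessible world.
Let φ = ¬(p → ◇(p ∧ ¬r)). Evaluate φ at each world:
  u (successors {w, x, y}): φ is true.
  v (successors {w, x}): φ is false.
  w (successors {u, v, w, x, y}): φ is true.
  x (successors {u, v, w}): φ is false.
  y (successors {w, x}): φ is true.
For instance, at w:
  At w: p → ◇(p ∧ ¬r) is false, so ¬(p → ◇(p ∧ ¬r)) is true.
    At w: p is true, ◇(p ∧ ¬r) is false, so p → ◇(p ∧ ¬r) is false.
      At w: ◇(p ∧ ¬r) requires p ∧ ¬r at some successor in {u, v, w, x, y}.
        At u: p ∧ ¬r is false.
        At v: p ∧ ¬r is false.
        At w: p ∧ ¬r is false.
        At x: p ∧ ¬r is false.
        At y: p ∧ ¬r is false.
      So ◇(p ∧ ¬r) is false at w.
Satisfying worlds: {u, w, y}

3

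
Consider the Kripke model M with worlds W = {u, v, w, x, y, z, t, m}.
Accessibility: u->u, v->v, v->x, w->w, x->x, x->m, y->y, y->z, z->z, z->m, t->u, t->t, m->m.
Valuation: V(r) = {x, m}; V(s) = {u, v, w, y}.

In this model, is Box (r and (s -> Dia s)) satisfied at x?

At x: Box (r and (s -> Dia s)) requires r and (s -> Dia s) at every successor {x, m}.
    At x: r is true, s -> Dia s is true, so r and (s -> Dia s) is true.
      At x: s is false, Dia s is false, so s -> Dia s is true.
    At m: r is true, s -> Dia s is true, so r and (s -> Dia s) is true.
      At m: s is false, Dia s is false, so s -> Dia s is true.
So Box (r and (s -> Dia s)) is true at x.

Yes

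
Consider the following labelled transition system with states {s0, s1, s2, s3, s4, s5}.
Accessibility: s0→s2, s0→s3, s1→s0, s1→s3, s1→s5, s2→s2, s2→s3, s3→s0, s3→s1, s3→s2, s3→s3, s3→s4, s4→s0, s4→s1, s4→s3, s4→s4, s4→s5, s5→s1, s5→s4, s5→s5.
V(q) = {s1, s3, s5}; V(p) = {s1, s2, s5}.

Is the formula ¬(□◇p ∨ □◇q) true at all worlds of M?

No

Let φ = ¬(□◇p ∨ □◇q). Evaluate φ at each world:
  s0 (successors {s2, s3}): φ is false.
  s1 (successors {s0, s3, s5}): φ is false.
  s2 (successors {s2, s3}): φ is false.
  s3 (successors {s0, s1, s2, s3, s4}): φ is false.
  s4 (successors {s0, s1, s3, s4, s5}): φ is false.
  s5 (successors {s1, s4, s5}): φ is false.
Detail at s0 (counterexample):
  At s0: □◇p ∨ □◇q is true, so ¬(□◇p ∨ □◇q) is false.
    At s0: □◇p is true, □◇q is true, so □◇p ∨ □◇q is true.
      At s0: □◇p requires ◇p at every successor {s2, s3}.
        At s2: ◇p is true.
        At s3: ◇p is true.
      So □◇p is true at s0.
      At s0: □◇q requires ◇q at every successor {s2, s3}.
        At s2: ◇q is true.
        At s3: ◇q is true.
      So □◇q is true at s0.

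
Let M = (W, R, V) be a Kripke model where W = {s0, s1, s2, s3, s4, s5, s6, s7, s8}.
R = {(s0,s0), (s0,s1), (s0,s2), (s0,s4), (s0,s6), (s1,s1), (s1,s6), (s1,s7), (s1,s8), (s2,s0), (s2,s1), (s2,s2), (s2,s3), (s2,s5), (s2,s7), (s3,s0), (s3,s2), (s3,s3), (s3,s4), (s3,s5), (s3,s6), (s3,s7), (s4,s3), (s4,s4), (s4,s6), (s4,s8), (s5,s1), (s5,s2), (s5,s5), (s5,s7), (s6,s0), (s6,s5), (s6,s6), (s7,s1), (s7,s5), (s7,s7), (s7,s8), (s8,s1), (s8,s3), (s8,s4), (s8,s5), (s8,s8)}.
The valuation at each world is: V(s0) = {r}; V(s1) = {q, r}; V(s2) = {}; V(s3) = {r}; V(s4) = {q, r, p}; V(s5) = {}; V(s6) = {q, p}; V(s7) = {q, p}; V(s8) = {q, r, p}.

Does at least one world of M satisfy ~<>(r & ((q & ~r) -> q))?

No

Recall that <>ψ holds at a world iff ψ holds at some accessible world.
Let φ = ~<>(r & ((q & ~r) -> q)). Evaluate φ at each world:
  s0 (successors {s0, s1, s2, s4, s6}): φ is false.
  s1 (successors {s1, s6, s7, s8}): φ is false.
  s2 (successors {s0, s1, s2, s3, s5, s7}): φ is false.
  s3 (successors {s0, s2, s3, s4, s5, s6, s7}): φ is false.
  s4 (successors {s3, s4, s6, s8}): φ is false.
  s5 (successors {s1, s2, s5, s7}): φ is false.
  s6 (successors {s0, s5, s6}): φ is false.
  s7 (successors {s1, s5, s7, s8}): φ is false.
  s8 (successors {s1, s3, s4, s5, s8}): φ is false.
For instance, at s7:
  At s7: <>(r & ((q & ~r) -> q)) is true, so ~<>(r & ((q & ~r) -> q)) is false.
    At s7: <>(r & ((q & ~r) -> q)) requires r & ((q & ~r) -> q) at some successor in {s1, s5, s7, s8}.
      r & ((q & ~r) -> q) holds at s1, so <>(r & ((q & ~r) -> q)) is true at s7.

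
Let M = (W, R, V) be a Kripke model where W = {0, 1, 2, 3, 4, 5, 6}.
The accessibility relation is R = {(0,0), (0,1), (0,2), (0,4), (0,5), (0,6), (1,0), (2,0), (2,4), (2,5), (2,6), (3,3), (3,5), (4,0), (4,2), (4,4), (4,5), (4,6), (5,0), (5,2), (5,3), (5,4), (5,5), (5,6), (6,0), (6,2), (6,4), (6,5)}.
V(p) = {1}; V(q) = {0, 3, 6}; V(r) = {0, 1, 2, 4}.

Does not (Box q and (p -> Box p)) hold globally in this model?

Yes

Let φ = not (Box q and (p -> Box p)). Evaluate φ at each world:
  0 (successors {0, 1, 2, 4, 5, 6}): φ is true.
  1 (successors {0}): φ is true.
  2 (successors {0, 4, 5, 6}): φ is true.
  3 (successors {3, 5}): φ is true.
  4 (successors {0, 2, 4, 5, 6}): φ is true.
  5 (successors {0, 2, 3, 4, 5, 6}): φ is true.
  6 (successors {0, 2, 4, 5}): φ is true.
For instance, at 5:
  At 5: Box q and (p -> Box p) is false, so not (Box q and (p -> Box p)) is true.
    At 5: Box q is false, p -> Box p is true, so Box q and (p -> Box p) is false.
      At 5: Box q requires q at every successor {0, 2, 3, 4, 5, 6}.
        q fails at 2, so Box q is false at 5.
      At 5: p is false, Box p is false, so p -> Box p is true.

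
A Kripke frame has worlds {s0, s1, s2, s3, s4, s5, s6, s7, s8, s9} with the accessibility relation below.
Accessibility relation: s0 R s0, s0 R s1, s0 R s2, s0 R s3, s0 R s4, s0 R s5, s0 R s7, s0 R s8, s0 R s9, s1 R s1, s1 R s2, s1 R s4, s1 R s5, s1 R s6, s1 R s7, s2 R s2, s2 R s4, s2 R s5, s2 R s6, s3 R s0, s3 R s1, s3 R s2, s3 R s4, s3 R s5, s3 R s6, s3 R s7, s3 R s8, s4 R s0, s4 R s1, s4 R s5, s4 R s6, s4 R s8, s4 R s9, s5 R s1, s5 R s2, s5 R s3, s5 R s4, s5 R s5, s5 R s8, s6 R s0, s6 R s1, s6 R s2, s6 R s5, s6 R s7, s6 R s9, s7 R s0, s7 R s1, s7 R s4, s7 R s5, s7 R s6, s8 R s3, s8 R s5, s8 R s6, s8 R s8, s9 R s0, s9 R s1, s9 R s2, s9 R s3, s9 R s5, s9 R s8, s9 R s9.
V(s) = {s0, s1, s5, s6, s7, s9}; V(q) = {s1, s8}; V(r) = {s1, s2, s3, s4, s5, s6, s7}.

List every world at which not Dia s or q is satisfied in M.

s1, s8

Let φ = not Dia s or q. Evaluate φ at each world:
  s0 (successors {s0, s1, s2, s3, s4, s5, s7, s8, s9}): φ is false.
  s1 (successors {s1, s2, s4, s5, s6, s7}): φ is true.
  s2 (successors {s2, s4, s5, s6}): φ is false.
  s3 (successors {s0, s1, s2, s4, s5, s6, s7, s8}): φ is false.
  s4 (successors {s0, s1, s5, s6, s8, s9}): φ is false.
  s5 (successors {s1, s2, s3, s4, s5, s8}): φ is false.
  s6 (successors {s0, s1, s2, s5, s7, s9}): φ is false.
  s7 (successors {s0, s1, s4, s5, s6}): φ is false.
  s8 (successors {s3, s5, s6, s8}): φ is true.
  s9 (successors {s0, s1, s2, s3, s5, s8, s9}): φ is false.
For instance, at s2:
  At s2: not Dia s is false, q is false, so not Dia s or q is false.
    At s2: Dia s is true, so not Dia s is false.
      At s2: Dia s requires s at some successor in {s2, s4, s5, s6}.
        s holds at s5, so Dia s is true at s2.
Satisfying worlds: {s1, s8}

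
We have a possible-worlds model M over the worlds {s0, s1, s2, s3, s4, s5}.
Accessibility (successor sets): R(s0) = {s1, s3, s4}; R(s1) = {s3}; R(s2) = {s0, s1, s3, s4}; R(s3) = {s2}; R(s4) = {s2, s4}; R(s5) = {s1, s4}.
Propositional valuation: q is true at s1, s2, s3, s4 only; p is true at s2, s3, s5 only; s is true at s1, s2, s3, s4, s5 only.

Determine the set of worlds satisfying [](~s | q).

Recall that []ψ holds at a world iff ψ holds at every accessible world, and <>ψ holds iff ψ holds at some accessible world.
Let φ = [](~s | q). Evaluate φ at each world:
  s0 (successors {s1, s3, s4}): φ is true.
  s1 (successors {s3}): φ is true.
  s2 (successors {s0, s1, s3, s4}): φ is true.
  s3 (successors {s2}): φ is true.
  s4 (successors {s2, s4}): φ is true.
  s5 (successors {s1, s4}): φ is true.
For instance, at s2:
  At s2: [](~s | q) requires ~s | q at every successor {s0, s1, s3, s4}.
    At s0: ~s | q is true.
    At s1: ~s | q is true.
    At s3: ~s | q is true.
    At s4: ~s | q is true.
  So [](~s | q) is true at s2.
Satisfying worlds: {s0, s1, s2, s3, s4, s5}

s0, s1, s2, s3, s4, s5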